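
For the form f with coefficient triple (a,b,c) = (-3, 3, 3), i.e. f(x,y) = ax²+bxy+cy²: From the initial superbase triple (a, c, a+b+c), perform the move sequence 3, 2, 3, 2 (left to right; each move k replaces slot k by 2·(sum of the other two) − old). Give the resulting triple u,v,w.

start (-3,3,3) = (f(1,0),f(0,1),f(1,1))
replace slot 3: 2·((-3)+3) − 3 = -3 → (-3,3,-3)
replace slot 2: 2·((-3)+(-3)) − 3 = -15 → (-3,-15,-3)
replace slot 3: 2·((-3)+(-15)) − (-3) = -33 → (-3,-15,-33)
replace slot 2: 2·((-3)+(-33)) − (-15) = -57 → (-3,-57,-33)

-3,-57,-33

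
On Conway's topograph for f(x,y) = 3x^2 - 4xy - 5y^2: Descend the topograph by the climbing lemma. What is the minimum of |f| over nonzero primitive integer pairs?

descent: ρ → (-5,4,3)  [lands on river]
river: ρ → (3,8,-1)
river: ρ → (-1,8,3)
river: ρ → (3,4,-5)
river: ρ → (-5,6,2)
river: ρ → (2,6,-5)
closes: descent 1, river 6
min |a| on river = 1

1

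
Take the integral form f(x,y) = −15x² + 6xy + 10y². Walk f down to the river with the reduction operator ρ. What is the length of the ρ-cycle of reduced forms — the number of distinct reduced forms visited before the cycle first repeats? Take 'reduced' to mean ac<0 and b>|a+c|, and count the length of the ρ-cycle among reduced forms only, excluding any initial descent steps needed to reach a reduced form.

D = 636, ⌊√D⌋ = 25
river: ρ → (10,14,-11)
river: ρ → (-11,8,13)
river: ρ → (13,18,-6)
river: ρ → (-6,18,13)
river: ρ → (13,8,-11)
river: ρ → (-11,14,10)
river: ρ → (10,6,-15)
river: ρ → (-15,24,1)
river: ρ → (1,24,-15)
river: ρ → (-15,6,10)
ρ-cycle length = 10 (tail of 0 descent steps not counted)

10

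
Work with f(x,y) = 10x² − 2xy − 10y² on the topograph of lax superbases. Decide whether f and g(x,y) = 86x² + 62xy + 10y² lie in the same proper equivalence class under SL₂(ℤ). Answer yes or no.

D₁ = 404, D₂ = 404
river cycle of f (length 6): (-10, 2, 10), (10, 18, -2), (-2, 18, 10), (10, 2, -10), (-10, 18, 2), (2, 18, -10)
river cycle of g (length 6): (10, 18, -2), (-2, 18, 10), (10, 2, -10), (-10, 18, 2), (2, 18, -10), (-10, 2, 10)
cycles coincide ⇒ equivalent

yes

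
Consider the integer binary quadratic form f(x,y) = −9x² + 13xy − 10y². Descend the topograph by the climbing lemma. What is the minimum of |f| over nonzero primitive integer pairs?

translate: b→5 (≡-13 mod 18), so (9,-13,10)→(9,5,6)
flip: (9,5,6)→(6,-5,9)
reduced (well bottom): (6,-5,9) with a≤c, −a<b≤a
well minimum |f| = |-6| = 6 (negative-definite)

6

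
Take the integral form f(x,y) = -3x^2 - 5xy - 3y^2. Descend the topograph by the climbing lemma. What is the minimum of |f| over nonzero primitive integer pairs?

translate: b→-1 (≡5 mod 6), so (3,5,3)→(3,-1,1)
flip: (3,-1,1)→(1,1,3)
reduced (well bottom): (1,1,3) with a≤c, −a<b≤a
well minimum |f| = |-1| = 1 (negative-definite)

1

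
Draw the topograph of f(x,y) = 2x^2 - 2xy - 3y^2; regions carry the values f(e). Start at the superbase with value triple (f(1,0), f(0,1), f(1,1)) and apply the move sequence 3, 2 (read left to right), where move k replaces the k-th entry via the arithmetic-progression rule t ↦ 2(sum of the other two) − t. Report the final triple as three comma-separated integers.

start (2,-3,-3) = (f(1,0),f(0,1),f(1,1))
replace slot 3: 2·(2+(-3)) − (-3) = 1 → (2,-3,1)
replace slot 2: 2·(2+1) − (-3) = 9 → (2,9,1)

2,9,1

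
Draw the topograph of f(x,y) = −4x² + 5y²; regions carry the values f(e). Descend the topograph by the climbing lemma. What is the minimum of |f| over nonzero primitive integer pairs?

descent: ρ → (5,0,-4)
descent: ρ → (-4,8,1)  [lands on river]
river: ρ → (1,8,-4)
closes: descent 2, river 2
min |a| on river = 1

1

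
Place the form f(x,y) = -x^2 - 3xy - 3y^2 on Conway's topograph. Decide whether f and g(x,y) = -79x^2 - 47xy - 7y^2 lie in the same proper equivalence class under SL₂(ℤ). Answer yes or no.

D₁ = -3, D₂ = -3
f is negative-definite; reduce −f:
−f: translate: b→1 (≡3 mod 2), so (1,3,3)→(1,1,1)
−f: reduced (well bottom): (1,1,1) with a≤c, −a<b≤a
flip sign back: reduced form of f is (-1,-1,-1)
g is negative-definite; reduce −g:
−g: flip: (79,47,7)→(7,-47,79)
−g: translate: b→-5 (≡-47 mod 14), so (7,-47,79)→(7,-5,1)
−g: flip: (7,-5,1)→(1,5,7)
−g: translate: b→1 (≡5 mod 2), so (1,5,7)→(1,1,1)
−g: reduced (well bottom): (1,1,1) with a≤c, −a<b≤a
flip sign back: reduced form of g is (-1,-1,-1)
reduced forms (-1, -1, -1) vs (-1, -1, -1) ⇒ equivalent

yes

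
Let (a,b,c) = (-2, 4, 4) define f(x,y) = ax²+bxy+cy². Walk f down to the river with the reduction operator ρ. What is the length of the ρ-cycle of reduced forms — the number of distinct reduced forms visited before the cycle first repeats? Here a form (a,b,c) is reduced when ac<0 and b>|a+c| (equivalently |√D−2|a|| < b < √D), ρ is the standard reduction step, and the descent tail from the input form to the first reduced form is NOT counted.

D = 48, ⌊√D⌋ = 6
river: ρ → (4,4,-2)
river: ρ → (-2,4,4)
ρ-cycle length = 2 (tail of 0 descent steps not counted)

2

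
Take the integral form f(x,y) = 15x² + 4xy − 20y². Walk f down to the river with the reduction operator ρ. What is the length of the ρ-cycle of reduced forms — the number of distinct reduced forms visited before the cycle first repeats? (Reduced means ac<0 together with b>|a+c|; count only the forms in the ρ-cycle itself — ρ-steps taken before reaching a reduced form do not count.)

D = 1216, ⌊√D⌋ = 34
descent: ρ → (-20,-4,15)
descent: ρ → (15,34,-1)  [lands on river]
river: ρ → (-1,34,15)
river: ρ → (15,26,-9)
river: ρ → (-9,28,12)
river: ρ → (12,20,-17)
river: ρ → (-17,14,15)
river: ρ → (15,16,-16)
river: ρ → (-16,16,15)
river: ρ → (15,14,-17)
river: ρ → (-17,20,12)
river: ρ → (12,28,-9)
river: ρ → (-9,26,15)
ρ-cycle length = 12 (tail of 2 descent steps not counted)

12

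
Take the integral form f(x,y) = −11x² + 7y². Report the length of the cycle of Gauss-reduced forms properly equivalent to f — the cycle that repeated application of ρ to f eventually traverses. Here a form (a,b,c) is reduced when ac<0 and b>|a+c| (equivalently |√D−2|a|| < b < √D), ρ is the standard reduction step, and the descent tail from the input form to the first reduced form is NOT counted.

D = 308, ⌊√D⌋ = 17
descent: ρ → (7,14,-4)  [lands on river]
river: ρ → (-4,10,13)
river: ρ → (13,16,-1)
river: ρ → (-1,16,13)
river: ρ → (13,10,-4)
river: ρ → (-4,14,7)
ρ-cycle length = 6 (tail of 1 descent step not counted)

6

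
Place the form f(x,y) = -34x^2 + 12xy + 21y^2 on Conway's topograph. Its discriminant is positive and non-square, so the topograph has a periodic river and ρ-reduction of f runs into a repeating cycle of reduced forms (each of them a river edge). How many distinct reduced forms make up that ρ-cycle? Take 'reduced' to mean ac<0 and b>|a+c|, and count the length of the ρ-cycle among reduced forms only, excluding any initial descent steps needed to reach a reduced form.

D = 3000, ⌊√D⌋ = 54
descent: ρ → (21,30,-25)  [lands on river]
river: ρ → (-25,20,26)
river: ρ → (26,32,-19)
river: ρ → (-19,44,14)
river: ρ → (14,40,-25)
river: ρ → (-25,10,29)
river: ρ → (29,48,-6)
river: ρ → (-6,48,29)
river: ρ → (29,10,-25)
river: ρ → (-25,40,14)
river: ρ → (14,44,-19)
river: ρ → (-19,32,26)
river: ρ → (26,20,-25)
river: ρ → (-25,30,21)
river: ρ → (21,54,-1)
river: ρ → (-1,54,21)
ρ-cycle length = 16 (tail of 1 descent step not counted)

16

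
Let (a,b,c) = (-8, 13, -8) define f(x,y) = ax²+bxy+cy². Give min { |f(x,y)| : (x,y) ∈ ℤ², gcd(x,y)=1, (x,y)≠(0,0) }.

translate: b→3 (≡-13 mod 16), so (8,-13,8)→(8,3,3)
flip: (8,3,3)→(3,-3,8)
translate: b→3 (≡-3 mod 6), so (3,-3,8)→(3,3,8)
reduced (well bottom): (3,3,8) with a≤c, −a<b≤a
well minimum |f| = |-3| = 3 (negative-definite)

3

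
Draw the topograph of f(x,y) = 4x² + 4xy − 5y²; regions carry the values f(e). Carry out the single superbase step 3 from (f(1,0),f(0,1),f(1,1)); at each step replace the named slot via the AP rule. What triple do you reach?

start (4,-5,3) = (f(1,0),f(0,1),f(1,1))
replace slot 3: 2·(4+(-5)) − 3 = -5 → (4,-5,-5)

4,-5,-5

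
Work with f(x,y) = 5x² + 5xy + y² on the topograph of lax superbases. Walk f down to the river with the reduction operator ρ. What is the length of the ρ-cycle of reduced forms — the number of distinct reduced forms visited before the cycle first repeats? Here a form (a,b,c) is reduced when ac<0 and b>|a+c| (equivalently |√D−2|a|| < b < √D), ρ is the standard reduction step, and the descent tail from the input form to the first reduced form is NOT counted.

D = 5, ⌊√D⌋ = 2
descent: ρ → (1,1,-1)  [lands on river]
river: ρ → (-1,1,1)
ρ-cycle length = 2 (tail of 1 descent step not counted)

2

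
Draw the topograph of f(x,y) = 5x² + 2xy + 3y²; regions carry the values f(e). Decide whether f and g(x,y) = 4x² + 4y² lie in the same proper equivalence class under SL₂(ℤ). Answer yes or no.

D₁ = -56, D₂ = -64
discriminants differ ⇒ not SL₂(ℤ)-equivalent

no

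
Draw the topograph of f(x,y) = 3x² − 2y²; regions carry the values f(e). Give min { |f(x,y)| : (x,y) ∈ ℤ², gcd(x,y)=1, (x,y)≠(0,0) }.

descent: ρ → (-2,4,1)  [lands on river]
river: ρ → (1,4,-2)
closes: descent 1, river 2
min |a| on river = 1

1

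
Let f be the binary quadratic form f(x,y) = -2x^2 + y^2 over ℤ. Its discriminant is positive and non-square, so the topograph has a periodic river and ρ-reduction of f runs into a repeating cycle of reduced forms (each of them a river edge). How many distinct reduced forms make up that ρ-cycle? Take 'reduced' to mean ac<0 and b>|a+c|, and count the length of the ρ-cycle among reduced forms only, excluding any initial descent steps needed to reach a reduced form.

D = 8, ⌊√D⌋ = 2
descent: ρ → (1,2,-1)  [lands on river]
river: ρ → (-1,2,1)
ρ-cycle length = 2 (tail of 1 descent step not counted)

2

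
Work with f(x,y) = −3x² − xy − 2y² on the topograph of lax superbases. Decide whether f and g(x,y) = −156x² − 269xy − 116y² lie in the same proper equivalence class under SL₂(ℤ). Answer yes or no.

D₁ = -23, D₂ = -23
f is negative-definite; reduce −f:
−f: flip: (3,1,2)→(2,-1,3)
−f: reduced (well bottom): (2,-1,3) with a≤c, −a<b≤a
flip sign back: reduced form of f is (-2,1,-3)
g is negative-definite; reduce −g:
−g: translate: b→-43 (≡269 mod 312), so (156,269,116)→(156,-43,3)
−g: flip: (156,-43,3)→(3,43,156)
−g: translate: b→1 (≡43 mod 6), so (3,43,156)→(3,1,2)
−g: flip: (3,1,2)→(2,-1,3)
−g: reduced (well bottom): (2,-1,3) with a≤c, −a<b≤a
flip sign back: reduced form of g is (-2,1,-3)
reduced forms (-2, 1, -3) vs (-2, 1, -3) ⇒ equivalent

yes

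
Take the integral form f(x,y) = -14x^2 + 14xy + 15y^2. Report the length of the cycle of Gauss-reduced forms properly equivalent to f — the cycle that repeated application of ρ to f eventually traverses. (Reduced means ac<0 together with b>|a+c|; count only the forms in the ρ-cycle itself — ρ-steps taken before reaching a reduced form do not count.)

D = 1036, ⌊√D⌋ = 32
river: ρ → (15,16,-13)
river: ρ → (-13,10,18)
river: ρ → (18,26,-5)
river: ρ → (-5,24,23)
river: ρ → (23,22,-6)
river: ρ → (-6,26,15)
river: ρ → (15,4,-17)
river: ρ → (-17,30,2)
river: ρ → (2,30,-17)
river: ρ → (-17,4,15)
river: ρ → (15,26,-6)
river: ρ → (-6,22,23)
river: ρ → (23,24,-5)
river: ρ → (-5,26,18)
river: ρ → (18,10,-13)
river: ρ → (-13,16,15)
river: ρ → (15,14,-14)
river: ρ → (-14,14,15)
ρ-cycle length = 18 (tail of 0 descent steps not counted)

18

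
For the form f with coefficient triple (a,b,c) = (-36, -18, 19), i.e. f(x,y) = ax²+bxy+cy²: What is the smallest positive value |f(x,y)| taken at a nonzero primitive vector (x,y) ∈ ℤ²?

descent: ρ → (19,18,-36)  [lands on river]
river: ρ → (-36,54,1)
river: ρ → (1,54,-36)
river: ρ → (-36,18,19)
river: ρ → (19,20,-35)
river: ρ → (-35,50,4)
river: ρ → (4,54,-9)
river: ρ → (-9,54,4)
river: ρ → (4,50,-35)
river: ρ → (-35,20,19)
closes: descent 1, river 10
min |a| on river = 1

1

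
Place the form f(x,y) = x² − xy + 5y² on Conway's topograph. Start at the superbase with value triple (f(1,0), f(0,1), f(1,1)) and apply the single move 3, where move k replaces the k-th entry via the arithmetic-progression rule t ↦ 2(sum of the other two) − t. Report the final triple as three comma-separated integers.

start (1,5,5) = (f(1,0),f(0,1),f(1,1))
replace slot 3: 2·(1+5) − 5 = 7 → (1,5,7)

1,5,7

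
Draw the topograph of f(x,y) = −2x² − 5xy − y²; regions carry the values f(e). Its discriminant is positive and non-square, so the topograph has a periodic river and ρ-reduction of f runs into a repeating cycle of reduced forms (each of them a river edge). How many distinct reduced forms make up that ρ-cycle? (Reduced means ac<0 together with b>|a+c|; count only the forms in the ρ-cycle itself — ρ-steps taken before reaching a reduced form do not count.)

D = 17, ⌊√D⌋ = 4
descent: ρ → (-1,3,2)  [lands on river]
river: ρ → (2,1,-2)
river: ρ → (-2,3,1)
river: ρ → (1,3,-2)
river: ρ → (-2,1,2)
river: ρ → (2,3,-1)
ρ-cycle length = 6 (tail of 1 descent step not counted)

6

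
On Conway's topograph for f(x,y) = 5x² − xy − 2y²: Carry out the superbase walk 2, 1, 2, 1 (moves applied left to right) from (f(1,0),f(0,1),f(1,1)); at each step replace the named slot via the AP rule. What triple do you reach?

start (5,-2,2) = (f(1,0),f(0,1),f(1,1))
replace slot 2: 2·(5+2) − (-2) = 16 → (5,16,2)
replace slot 1: 2·(16+2) − 5 = 31 → (31,16,2)
replace slot 2: 2·(31+2) − 16 = 50 → (31,50,2)
replace slot 1: 2·(50+2) − 31 = 73 → (73,50,2)

73,50,2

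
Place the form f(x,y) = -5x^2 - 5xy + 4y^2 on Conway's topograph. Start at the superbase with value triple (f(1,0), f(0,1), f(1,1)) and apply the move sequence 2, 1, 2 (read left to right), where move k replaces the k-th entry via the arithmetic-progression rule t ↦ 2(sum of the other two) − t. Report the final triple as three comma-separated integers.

start (-5,4,-6) = (f(1,0),f(0,1),f(1,1))
replace slot 2: 2·((-5)+(-6)) − 4 = -26 → (-5,-26,-6)
replace slot 1: 2·((-26)+(-6)) − (-5) = -59 → (-59,-26,-6)
replace slot 2: 2·((-59)+(-6)) − (-26) = -104 → (-59,-104,-6)

-59,-104,-6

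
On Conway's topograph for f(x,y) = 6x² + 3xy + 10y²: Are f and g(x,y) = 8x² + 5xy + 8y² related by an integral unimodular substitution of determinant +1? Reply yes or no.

D₁ = -231, D₂ = -231
f: reduced (well bottom): (6,3,10) with a≤c, −a<b≤a
g: reduced (well bottom): (8,5,8) with a≤c, −a<b≤a
reduced forms (6, 3, 10) vs (8, 5, 8) ⇒ inequivalent

no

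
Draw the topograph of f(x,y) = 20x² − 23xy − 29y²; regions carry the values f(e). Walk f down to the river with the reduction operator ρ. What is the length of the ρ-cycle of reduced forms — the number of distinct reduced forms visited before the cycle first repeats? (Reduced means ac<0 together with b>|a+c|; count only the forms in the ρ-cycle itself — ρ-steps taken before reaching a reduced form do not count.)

D = 2849, ⌊√D⌋ = 53
descent: ρ → (-29,23,20)  [lands on river]
river: ρ → (20,17,-32)
river: ρ → (-32,47,5)
river: ρ → (5,53,-2)
river: ρ → (-2,51,31)
river: ρ → (31,11,-22)
river: ρ → (-22,33,20)
river: ρ → (20,47,-8)
river: ρ → (-8,49,14)
river: ρ → (14,35,-29)
ρ-cycle length = 10 (tail of 1 descent step not counted)

10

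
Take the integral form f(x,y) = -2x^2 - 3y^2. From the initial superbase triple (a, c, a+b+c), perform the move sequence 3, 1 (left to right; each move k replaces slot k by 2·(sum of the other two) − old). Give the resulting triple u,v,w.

start (-2,-3,-5) = (f(1,0),f(0,1),f(1,1))
replace slot 3: 2·((-2)+(-3)) − (-5) = -5 → (-2,-3,-5)
replace slot 1: 2·((-3)+(-5)) − (-2) = -14 → (-14,-3,-5)

-14,-3,-5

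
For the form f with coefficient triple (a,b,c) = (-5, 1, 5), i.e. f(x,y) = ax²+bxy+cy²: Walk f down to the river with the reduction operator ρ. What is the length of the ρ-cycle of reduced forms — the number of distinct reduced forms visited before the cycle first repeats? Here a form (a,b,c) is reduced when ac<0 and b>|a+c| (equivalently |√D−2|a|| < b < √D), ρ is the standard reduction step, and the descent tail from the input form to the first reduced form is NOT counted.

D = 101, ⌊√D⌋ = 10
river: ρ → (5,9,-1)
river: ρ → (-1,9,5)
river: ρ → (5,1,-5)
river: ρ → (-5,9,1)
river: ρ → (1,9,-5)
river: ρ → (-5,1,5)
ρ-cycle length = 6 (tail of 0 descent steps not counted)

6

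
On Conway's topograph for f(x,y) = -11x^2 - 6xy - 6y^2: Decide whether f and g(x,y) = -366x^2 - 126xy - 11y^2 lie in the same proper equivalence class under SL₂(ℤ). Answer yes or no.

D₁ = -228, D₂ = -228
f is negative-definite; reduce −f:
−f: flip: (11,6,6)→(6,-6,11)
−f: translate: b→6 (≡-6 mod 12), so (6,-6,11)→(6,6,11)
−f: reduced (well bottom): (6,6,11) with a≤c, −a<b≤a
flip sign back: reduced form of f is (-6,-6,-11)
g is negative-definite; reduce −g:
−g: flip: (366,126,11)→(11,-126,366)
−g: translate: b→6 (≡-126 mod 22), so (11,-126,366)→(11,6,6)
−g: flip: (11,6,6)→(6,-6,11)
−g: translate: b→6 (≡-6 mod 12), so (6,-6,11)→(6,6,11)
−g: reduced (well bottom): (6,6,11) with a≤c, −a<b≤a
flip sign back: reduced form of g is (-6,-6,-11)
reduced forms (-6, -6, -11) vs (-6, -6, -11) ⇒ equivalent

yes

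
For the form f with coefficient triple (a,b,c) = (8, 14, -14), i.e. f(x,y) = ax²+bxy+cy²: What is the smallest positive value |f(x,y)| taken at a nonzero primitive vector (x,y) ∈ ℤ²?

river: ρ → (-14,14,8)
river: ρ → (8,18,-10)
river: ρ → (-10,22,4)
river: ρ → (4,18,-20)
river: ρ → (-20,22,2)
river: ρ → (2,22,-20)
river: ρ → (-20,18,4)
river: ρ → (4,22,-10)
river: ρ → (-10,18,8)
river: ρ → (8,14,-14)
closes: descent 0, river 10
min |a| on river = 2

2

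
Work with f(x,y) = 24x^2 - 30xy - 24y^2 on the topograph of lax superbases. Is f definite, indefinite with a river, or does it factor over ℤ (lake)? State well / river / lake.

D = b²−4ac = (-30)² − 4·24·(-24) = 3204
D > 0 non-square ⇒ indefinite ⇒ periodic river

river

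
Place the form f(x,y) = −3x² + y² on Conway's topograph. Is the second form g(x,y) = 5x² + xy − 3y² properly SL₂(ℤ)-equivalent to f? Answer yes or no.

D₁ = 12, D₂ = 61
discriminants differ ⇒ not SL₂(ℤ)-equivalent

no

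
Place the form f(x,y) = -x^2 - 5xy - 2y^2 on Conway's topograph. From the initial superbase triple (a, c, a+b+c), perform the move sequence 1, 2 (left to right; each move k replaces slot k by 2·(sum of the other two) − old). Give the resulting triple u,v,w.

start (-1,-2,-8) = (f(1,0),f(0,1),f(1,1))
replace slot 1: 2·((-2)+(-8)) − (-1) = -19 → (-19,-2,-8)
replace slot 2: 2·((-19)+(-8)) − (-2) = -52 → (-19,-52,-8)

-19,-52,-8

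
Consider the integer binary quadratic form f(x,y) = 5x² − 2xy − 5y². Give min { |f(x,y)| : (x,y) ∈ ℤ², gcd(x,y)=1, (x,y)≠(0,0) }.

descent: ρ → (-5,2,5)  [lands on river]
river: ρ → (5,8,-2)
river: ρ → (-2,8,5)
river: ρ → (5,2,-5)
river: ρ → (-5,8,2)
river: ρ → (2,8,-5)
closes: descent 1, river 6
min |a| on river = 2

2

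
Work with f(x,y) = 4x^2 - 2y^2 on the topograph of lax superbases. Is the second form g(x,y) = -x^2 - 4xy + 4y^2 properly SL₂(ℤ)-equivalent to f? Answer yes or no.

D₁ = 32, D₂ = 32
river cycle of f (length 2): (-2, 4, 2), (2, 4, -2)
river cycle of g (length 2): (4, 4, -1), (-1, 4, 4)
cycles differ ⇒ inequivalent

no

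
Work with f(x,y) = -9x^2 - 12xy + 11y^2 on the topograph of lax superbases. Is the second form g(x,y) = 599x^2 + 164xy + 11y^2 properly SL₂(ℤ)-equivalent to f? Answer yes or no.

D₁ = 540, D₂ = 540
river cycle of f (length 8): (11, 12, -9), (-9, 6, 14), (14, 22, -1), (-1, 22, 14), (14, 6, -9), (-9, 12, 11), (11, 10, -10), (-10, 10, 11)
river cycle of g (length 8): (11, 12, -9), (-9, 6, 14), (14, 22, -1), (-1, 22, 14), (14, 6, -9), (-9, 12, 11), (11, 10, -10), (-10, 10, 11)
cycles coincide ⇒ equivalent

yes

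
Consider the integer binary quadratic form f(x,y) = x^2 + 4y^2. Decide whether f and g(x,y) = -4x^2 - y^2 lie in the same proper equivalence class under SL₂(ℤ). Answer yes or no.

D₁ = -16, D₂ = -16
f: reduced (well bottom): (1,0,4) with a≤c, −a<b≤a
g is negative-definite; reduce −g:
−g: flip: (4,0,1)→(1,0,4)
−g: reduced (well bottom): (1,0,4) with a≤c, −a<b≤a
flip sign back: reduced form of g is (-1,0,-4)
reduced forms (1, 0, 4) vs (-1, 0, -4) ⇒ inequivalent

no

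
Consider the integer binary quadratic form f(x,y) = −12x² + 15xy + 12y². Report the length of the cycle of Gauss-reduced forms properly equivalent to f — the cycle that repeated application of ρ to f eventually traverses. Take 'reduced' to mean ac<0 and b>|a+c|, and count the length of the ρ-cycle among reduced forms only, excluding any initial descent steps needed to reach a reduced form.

D = 801, ⌊√D⌋ = 28
river: ρ → (12,9,-15)
river: ρ → (-15,21,6)
river: ρ → (6,27,-3)
river: ρ → (-3,27,6)
river: ρ → (6,21,-15)
river: ρ → (-15,9,12)
river: ρ → (12,15,-12)
river: ρ → (-12,9,15)
river: ρ → (15,21,-6)
river: ρ → (-6,27,3)
river: ρ → (3,27,-6)
river: ρ → (-6,21,15)
river: ρ → (15,9,-12)
river: ρ → (-12,15,12)
ρ-cycle length = 14 (tail of 0 descent steps not counted)

14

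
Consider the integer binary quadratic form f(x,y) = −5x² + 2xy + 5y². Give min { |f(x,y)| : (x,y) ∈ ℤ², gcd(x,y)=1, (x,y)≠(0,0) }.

river: ρ → (5,8,-2)
river: ρ → (-2,8,5)
river: ρ → (5,2,-5)
river: ρ → (-5,8,2)
river: ρ → (2,8,-5)
river: ρ → (-5,2,5)
closes: descent 0, river 6
min |a| on river = 2

2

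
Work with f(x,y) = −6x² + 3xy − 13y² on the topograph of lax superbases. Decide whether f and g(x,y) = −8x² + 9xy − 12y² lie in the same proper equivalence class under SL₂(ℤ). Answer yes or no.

D₁ = -303, D₂ = -303
f is negative-definite; reduce −f:
−f: reduced (well bottom): (6,-3,13) with a≤c, −a<b≤a
flip sign back: reduced form of f is (-6,3,-13)
g is negative-definite; reduce −g:
−g: translate: b→7 (≡-9 mod 16), so (8,-9,12)→(8,7,11)
−g: reduced (well bottom): (8,7,11) with a≤c, −a<b≤a
flip sign back: reduced form of g is (-8,-7,-11)
reduced forms (-6, 3, -13) vs (-8, -7, -11) ⇒ inequivalent

no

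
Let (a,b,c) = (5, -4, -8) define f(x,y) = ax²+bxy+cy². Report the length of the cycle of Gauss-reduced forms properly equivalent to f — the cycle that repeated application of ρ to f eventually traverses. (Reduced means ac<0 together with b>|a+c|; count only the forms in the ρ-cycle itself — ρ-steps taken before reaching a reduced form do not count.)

D = 176, ⌊√D⌋ = 13
descent: ρ → (-8,4,5)  [lands on river]
river: ρ → (5,6,-7)
river: ρ → (-7,8,4)
river: ρ → (4,8,-7)
river: ρ → (-7,6,5)
river: ρ → (5,4,-8)
river: ρ → (-8,12,1)
river: ρ → (1,12,-8)
ρ-cycle length = 8 (tail of 1 descent step not counted)

8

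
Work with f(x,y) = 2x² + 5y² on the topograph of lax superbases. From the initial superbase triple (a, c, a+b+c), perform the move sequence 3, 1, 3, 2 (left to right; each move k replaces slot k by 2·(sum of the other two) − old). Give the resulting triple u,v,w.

start (2,5,7) = (f(1,0),f(0,1),f(1,1))
replace slot 3: 2·(2+5) − 7 = 7 → (2,5,7)
replace slot 1: 2·(5+7) − 2 = 22 → (22,5,7)
replace slot 3: 2·(22+5) − 7 = 47 → (22,5,47)
replace slot 2: 2·(22+47) − 5 = 133 → (22,133,47)

22,133,47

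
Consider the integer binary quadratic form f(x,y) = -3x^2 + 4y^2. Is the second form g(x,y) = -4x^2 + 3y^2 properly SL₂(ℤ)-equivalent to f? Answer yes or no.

D₁ = 48, D₂ = 48
river cycle of f (length 2): (-3, 6, 1), (1, 6, -3)
river cycle of g (length 2): (3, 6, -1), (-1, 6, 3)
cycles differ ⇒ inequivalent

no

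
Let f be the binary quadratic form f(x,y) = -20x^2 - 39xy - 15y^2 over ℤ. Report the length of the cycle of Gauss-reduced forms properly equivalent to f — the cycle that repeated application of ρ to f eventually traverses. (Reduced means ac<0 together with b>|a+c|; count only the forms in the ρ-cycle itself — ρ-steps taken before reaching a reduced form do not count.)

D = 321, ⌊√D⌋ = 17
descent: ρ → (-15,9,4)
descent: ρ → (4,15,-6)  [lands on river]
river: ρ → (-6,9,10)
river: ρ → (10,11,-5)
river: ρ → (-5,9,12)
river: ρ → (12,15,-2)
river: ρ → (-2,17,4)
ρ-cycle length = 6 (tail of 2 descent steps not counted)

6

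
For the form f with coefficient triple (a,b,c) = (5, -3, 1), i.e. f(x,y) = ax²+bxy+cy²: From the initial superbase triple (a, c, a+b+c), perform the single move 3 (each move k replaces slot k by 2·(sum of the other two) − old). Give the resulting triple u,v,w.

start (5,1,3) = (f(1,0),f(0,1),f(1,1))
replace slot 3: 2·(5+1) − 3 = 9 → (5,1,9)

5,1,9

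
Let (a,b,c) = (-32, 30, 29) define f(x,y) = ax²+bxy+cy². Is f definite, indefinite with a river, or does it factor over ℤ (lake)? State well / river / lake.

D = b²−4ac = 30² − 4·(-32)·29 = 4612
D > 0 non-square ⇒ indefinite ⇒ periodic river

river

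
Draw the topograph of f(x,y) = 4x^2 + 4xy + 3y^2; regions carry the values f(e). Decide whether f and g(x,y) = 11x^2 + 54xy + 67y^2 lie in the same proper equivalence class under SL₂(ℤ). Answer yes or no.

D₁ = -32, D₂ = -32
f: flip: (4,4,3)→(3,-4,4)
f: translate: b→2 (≡-4 mod 6), so (3,-4,4)→(3,2,3)
f: reduced (well bottom): (3,2,3) with a≤c, −a<b≤a
g: translate: b→10 (≡54 mod 22), so (11,54,67)→(11,10,3)
g: flip: (11,10,3)→(3,-10,11)
g: translate: b→2 (≡-10 mod 6), so (3,-10,11)→(3,2,3)
g: reduced (well bottom): (3,2,3) with a≤c, −a<b≤a
reduced forms (3, 2, 3) vs (3, 2, 3) ⇒ equivalent

yes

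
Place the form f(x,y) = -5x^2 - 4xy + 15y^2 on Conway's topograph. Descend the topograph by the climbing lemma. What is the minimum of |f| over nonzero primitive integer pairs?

descent: ρ → (15,4,-5)
descent: ρ → (-5,16,3)  [lands on river]
river: ρ → (3,14,-10)
river: ρ → (-10,6,7)
river: ρ → (7,8,-9)
river: ρ → (-9,10,6)
river: ρ → (6,14,-5)
closes: descent 2, river 6
min |a| on river = 3

3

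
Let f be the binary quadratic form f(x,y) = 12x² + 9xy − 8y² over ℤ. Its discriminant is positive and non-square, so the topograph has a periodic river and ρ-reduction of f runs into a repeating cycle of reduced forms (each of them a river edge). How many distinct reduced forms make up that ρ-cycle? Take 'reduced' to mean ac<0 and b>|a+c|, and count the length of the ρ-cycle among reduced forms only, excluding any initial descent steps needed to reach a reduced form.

D = 465, ⌊√D⌋ = 21
river: ρ → (-8,7,13)
river: ρ → (13,19,-2)
river: ρ → (-2,21,3)
river: ρ → (3,21,-2)
river: ρ → (-2,19,13)
river: ρ → (13,7,-8)
river: ρ → (-8,9,12)
river: ρ → (12,15,-5)
river: ρ → (-5,15,12)
river: ρ → (12,9,-8)
ρ-cycle length = 10 (tail of 0 descent steps not counted)

10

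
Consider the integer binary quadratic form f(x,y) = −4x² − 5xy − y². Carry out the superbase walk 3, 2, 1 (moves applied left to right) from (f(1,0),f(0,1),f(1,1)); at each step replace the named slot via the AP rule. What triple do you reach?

start (-4,-1,-10) = (f(1,0),f(0,1),f(1,1))
replace slot 3: 2·((-4)+(-1)) − (-10) = 0 → (-4,-1,0)
replace slot 2: 2·((-4)+0) − (-1) = -7 → (-4,-7,0)
replace slot 1: 2·((-7)+0) − (-4) = -10 → (-10,-7,0)

-10,-7,0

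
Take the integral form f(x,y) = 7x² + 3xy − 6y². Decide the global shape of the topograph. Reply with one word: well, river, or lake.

D = b²−4ac = 3² − 4·7·(-6) = 177
D > 0 non-square ⇒ indefinite ⇒ periodic river

river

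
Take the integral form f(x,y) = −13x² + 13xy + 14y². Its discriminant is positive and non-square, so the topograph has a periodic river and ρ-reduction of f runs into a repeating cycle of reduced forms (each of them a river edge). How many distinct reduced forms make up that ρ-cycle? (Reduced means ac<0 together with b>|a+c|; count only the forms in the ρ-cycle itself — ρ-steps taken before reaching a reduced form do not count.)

D = 897, ⌊√D⌋ = 29
river: ρ → (14,15,-12)
river: ρ → (-12,9,17)
river: ρ → (17,25,-4)
river: ρ → (-4,23,23)
river: ρ → (23,23,-4)
river: ρ → (-4,25,17)
river: ρ → (17,9,-12)
river: ρ → (-12,15,14)
river: ρ → (14,13,-13)
river: ρ → (-13,13,14)
ρ-cycle length = 10 (tail of 0 descent steps not counted)

10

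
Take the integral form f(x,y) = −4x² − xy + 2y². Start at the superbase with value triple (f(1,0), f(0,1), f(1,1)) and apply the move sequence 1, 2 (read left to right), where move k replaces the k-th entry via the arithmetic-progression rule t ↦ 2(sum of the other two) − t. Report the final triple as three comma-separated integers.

start (-4,2,-3) = (f(1,0),f(0,1),f(1,1))
replace slot 1: 2·(2+(-3)) − (-4) = 2 → (2,2,-3)
replace slot 2: 2·(2+(-3)) − 2 = -4 → (2,-4,-3)

2,-4,-3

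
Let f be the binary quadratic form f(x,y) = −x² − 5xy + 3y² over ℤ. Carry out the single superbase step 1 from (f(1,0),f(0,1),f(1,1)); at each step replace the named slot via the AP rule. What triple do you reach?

start (-1,3,-3) = (f(1,0),f(0,1),f(1,1))
replace slot 1: 2·(3+(-3)) − (-1) = 1 → (1,3,-3)

1,3,-3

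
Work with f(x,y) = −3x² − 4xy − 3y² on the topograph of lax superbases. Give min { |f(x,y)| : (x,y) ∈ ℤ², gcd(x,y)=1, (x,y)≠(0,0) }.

translate: b→-2 (≡4 mod 6), so (3,4,3)→(3,-2,2)
flip: (3,-2,2)→(2,2,3)
reduced (well bottom): (2,2,3) with a≤c, −a<b≤a
well minimum |f| = |-2| = 2 (negative-definite)

2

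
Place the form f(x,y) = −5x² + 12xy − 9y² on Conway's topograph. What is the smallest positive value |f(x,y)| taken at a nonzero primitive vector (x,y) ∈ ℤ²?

translate: b→-2 (≡-12 mod 10), so (5,-12,9)→(5,-2,2)
flip: (5,-2,2)→(2,2,5)
reduced (well bottom): (2,2,5) with a≤c, −a<b≤a
well minimum |f| = |-2| = 2 (negative-definite)

2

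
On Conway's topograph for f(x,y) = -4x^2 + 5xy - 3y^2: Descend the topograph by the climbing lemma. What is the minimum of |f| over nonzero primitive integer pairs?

translate: b→3 (≡-5 mod 8), so (4,-5,3)→(4,3,2)
flip: (4,3,2)→(2,-3,4)
translate: b→1 (≡-3 mod 4), so (2,-3,4)→(2,1,3)
reduced (well bottom): (2,1,3) with a≤c, −a<b≤a
well minimum |f| = |-2| = 2 (negative-definite)

2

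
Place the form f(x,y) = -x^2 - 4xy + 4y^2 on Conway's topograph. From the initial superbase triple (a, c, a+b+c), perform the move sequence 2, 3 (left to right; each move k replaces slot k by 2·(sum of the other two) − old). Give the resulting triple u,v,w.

start (-1,4,-1) = (f(1,0),f(0,1),f(1,1))
replace slot 2: 2·((-1)+(-1)) − 4 = -8 → (-1,-8,-1)
replace slot 3: 2·((-1)+(-8)) − (-1) = -17 → (-1,-8,-17)

-1,-8,-17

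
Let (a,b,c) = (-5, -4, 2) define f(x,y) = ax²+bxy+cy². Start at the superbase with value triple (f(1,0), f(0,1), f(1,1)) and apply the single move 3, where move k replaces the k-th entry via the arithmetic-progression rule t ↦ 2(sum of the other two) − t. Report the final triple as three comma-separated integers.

start (-5,2,-7) = (f(1,0),f(0,1),f(1,1))
replace slot 3: 2·((-5)+2) − (-7) = 1 → (-5,2,1)

-5,2,1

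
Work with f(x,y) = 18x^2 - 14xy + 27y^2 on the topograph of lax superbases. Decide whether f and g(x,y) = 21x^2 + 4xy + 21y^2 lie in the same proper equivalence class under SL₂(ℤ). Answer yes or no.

D₁ = -1748, D₂ = -1748
f: reduced (well bottom): (18,-14,27) with a≤c, −a<b≤a
g: reduced (well bottom): (21,4,21) with a≤c, −a<b≤a
reduced forms (18, -14, 27) vs (21, 4, 21) ⇒ inequivalent

no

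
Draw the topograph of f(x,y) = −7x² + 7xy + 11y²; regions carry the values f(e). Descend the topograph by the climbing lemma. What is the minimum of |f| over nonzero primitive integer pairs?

river: ρ → (11,15,-3)
river: ρ → (-3,15,11)
river: ρ → (11,7,-7)
river: ρ → (-7,7,11)
closes: descent 0, river 4
min |a| on river = 3

3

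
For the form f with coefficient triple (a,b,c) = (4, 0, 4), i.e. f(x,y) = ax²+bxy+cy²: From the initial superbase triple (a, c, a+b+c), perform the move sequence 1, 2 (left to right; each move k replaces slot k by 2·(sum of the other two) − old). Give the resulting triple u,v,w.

start (4,4,8) = (f(1,0),f(0,1),f(1,1))
replace slot 1: 2·(4+8) − 4 = 20 → (20,4,8)
replace slot 2: 2·(20+8) − 4 = 52 → (20,52,8)

20,52,8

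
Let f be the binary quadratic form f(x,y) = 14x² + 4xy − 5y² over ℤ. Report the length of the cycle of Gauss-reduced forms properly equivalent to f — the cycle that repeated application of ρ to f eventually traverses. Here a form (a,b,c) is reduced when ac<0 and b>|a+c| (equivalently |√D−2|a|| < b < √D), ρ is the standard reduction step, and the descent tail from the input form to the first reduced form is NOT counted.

D = 296, ⌊√D⌋ = 17
descent: ρ → (-5,16,2)  [lands on river]
river: ρ → (2,16,-5)
river: ρ → (-5,14,5)
river: ρ → (5,16,-2)
river: ρ → (-2,16,5)
river: ρ → (5,14,-5)
ρ-cycle length = 6 (tail of 1 descent step not counted)

6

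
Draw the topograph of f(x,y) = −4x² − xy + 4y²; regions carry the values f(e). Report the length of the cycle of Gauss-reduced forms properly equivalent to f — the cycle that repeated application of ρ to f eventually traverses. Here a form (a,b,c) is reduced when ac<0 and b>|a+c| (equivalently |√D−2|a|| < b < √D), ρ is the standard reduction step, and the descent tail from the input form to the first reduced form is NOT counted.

D = 65, ⌊√D⌋ = 8
descent: ρ → (4,1,-4)  [lands on river]
river: ρ → (-4,7,1)
river: ρ → (1,7,-4)
river: ρ → (-4,1,4)
river: ρ → (4,7,-1)
river: ρ → (-1,7,4)
ρ-cycle length = 6 (tail of 1 descent step not counted)

6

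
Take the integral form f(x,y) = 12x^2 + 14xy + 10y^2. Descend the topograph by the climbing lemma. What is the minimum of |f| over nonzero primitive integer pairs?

translate: b→-10 (≡14 mod 24), so (12,14,10)→(12,-10,8)
flip: (12,-10,8)→(8,10,12)
translate: b→-6 (≡10 mod 16), so (8,10,12)→(8,-6,10)
reduced (well bottom): (8,-6,10) with a≤c, −a<b≤a
well minimum = a = 8

8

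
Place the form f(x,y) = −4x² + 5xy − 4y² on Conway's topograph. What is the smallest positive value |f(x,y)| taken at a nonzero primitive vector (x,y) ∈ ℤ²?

translate: b→3 (≡-5 mod 8), so (4,-5,4)→(4,3,3)
flip: (4,3,3)→(3,-3,4)
translate: b→3 (≡-3 mod 6), so (3,-3,4)→(3,3,4)
reduced (well bottom): (3,3,4) with a≤c, −a<b≤a
well minimum |f| = |-3| = 3 (negative-definite)

3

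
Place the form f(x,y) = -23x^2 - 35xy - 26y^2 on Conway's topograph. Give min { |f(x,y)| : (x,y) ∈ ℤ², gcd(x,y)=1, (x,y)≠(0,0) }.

translate: b→-11 (≡35 mod 46), so (23,35,26)→(23,-11,14)
flip: (23,-11,14)→(14,11,23)
reduced (well bottom): (14,11,23) with a≤c, −a<b≤a
well minimum |f| = |-14| = 14 (negative-definite)

14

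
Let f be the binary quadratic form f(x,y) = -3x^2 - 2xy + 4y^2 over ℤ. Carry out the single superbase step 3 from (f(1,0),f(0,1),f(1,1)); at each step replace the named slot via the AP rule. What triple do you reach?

start (-3,4,-1) = (f(1,0),f(0,1),f(1,1))
replace slot 3: 2·((-3)+4) − (-1) = 3 → (-3,4,3)

-3,4,3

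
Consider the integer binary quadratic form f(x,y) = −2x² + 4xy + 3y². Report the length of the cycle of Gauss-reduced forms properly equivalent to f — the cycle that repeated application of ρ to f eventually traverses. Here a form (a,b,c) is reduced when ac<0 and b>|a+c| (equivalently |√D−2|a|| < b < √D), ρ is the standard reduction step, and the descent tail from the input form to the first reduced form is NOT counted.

D = 40, ⌊√D⌋ = 6
river: ρ → (3,2,-3)
river: ρ → (-3,4,2)
river: ρ → (2,4,-3)
river: ρ → (-3,2,3)
river: ρ → (3,4,-2)
river: ρ → (-2,4,3)
ρ-cycle length = 6 (tail of 0 descent steps not counted)

6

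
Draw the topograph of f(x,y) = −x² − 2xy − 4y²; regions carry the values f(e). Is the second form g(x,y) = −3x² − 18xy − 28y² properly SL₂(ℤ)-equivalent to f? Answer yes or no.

D₁ = -12, D₂ = -12
f is negative-definite; reduce −f:
−f: translate: b→0 (≡2 mod 2), so (1,2,4)→(1,0,3)
−f: reduced (well bottom): (1,0,3) with a≤c, −a<b≤a
flip sign back: reduced form of f is (-1,0,-3)
g is negative-definite; reduce −g:
−g: translate: b→0 (≡18 mod 6), so (3,18,28)→(3,0,1)
−g: flip: (3,0,1)→(1,0,3)
−g: reduced (well bottom): (1,0,3) with a≤c, −a<b≤a
flip sign back: reduced form of g is (-1,0,-3)
reduced forms (-1, 0, -3) vs (-1, 0, -3) ⇒ equivalent

yes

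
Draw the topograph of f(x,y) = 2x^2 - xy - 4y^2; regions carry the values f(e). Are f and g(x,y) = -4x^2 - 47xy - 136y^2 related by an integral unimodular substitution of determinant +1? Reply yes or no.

D₁ = 33, D₂ = 33
river cycle of f (length 4): (2, 3, -3), (-3, 3, 2), (2, 5, -1), (-1, 5, 2)
river cycle of g (length 4): (2, 3, -3), (-3, 3, 2), (2, 5, -1), (-1, 5, 2)
cycles coincide ⇒ equivalent

yes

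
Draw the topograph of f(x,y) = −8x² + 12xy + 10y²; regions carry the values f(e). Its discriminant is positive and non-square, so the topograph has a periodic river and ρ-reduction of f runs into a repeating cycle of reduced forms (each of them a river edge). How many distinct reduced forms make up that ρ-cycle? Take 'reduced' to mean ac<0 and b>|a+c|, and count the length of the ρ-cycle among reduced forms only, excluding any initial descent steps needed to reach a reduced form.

D = 464, ⌊√D⌋ = 21
river: ρ → (10,8,-10)
river: ρ → (-10,12,8)
river: ρ → (8,20,-2)
river: ρ → (-2,20,8)
river: ρ → (8,12,-10)
river: ρ → (-10,8,10)
river: ρ → (10,12,-8)
river: ρ → (-8,20,2)
river: ρ → (2,20,-8)
river: ρ → (-8,12,10)
ρ-cycle length = 10 (tail of 0 descent steps not counted)

10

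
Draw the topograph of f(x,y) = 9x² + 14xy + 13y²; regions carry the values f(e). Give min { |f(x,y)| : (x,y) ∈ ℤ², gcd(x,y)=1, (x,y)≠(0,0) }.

translate: b→-4 (≡14 mod 18), so (9,14,13)→(9,-4,8)
flip: (9,-4,8)→(8,4,9)
reduced (well bottom): (8,4,9) with a≤c, −a<b≤a
well minimum = a = 8

8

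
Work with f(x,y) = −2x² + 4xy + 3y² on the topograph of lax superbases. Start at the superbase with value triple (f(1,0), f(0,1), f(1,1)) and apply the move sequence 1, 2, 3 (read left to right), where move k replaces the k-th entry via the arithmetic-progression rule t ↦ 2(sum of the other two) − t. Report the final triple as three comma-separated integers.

start (-2,3,5) = (f(1,0),f(0,1),f(1,1))
replace slot 1: 2·(3+5) − (-2) = 18 → (18,3,5)
replace slot 2: 2·(18+5) − 3 = 43 → (18,43,5)
replace slot 3: 2·(18+43) − 5 = 117 → (18,43,117)

18,43,117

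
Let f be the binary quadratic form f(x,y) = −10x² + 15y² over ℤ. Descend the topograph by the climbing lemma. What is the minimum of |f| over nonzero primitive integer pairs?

descent: ρ → (15,0,-10)
descent: ρ → (-10,20,5)  [lands on river]
river: ρ → (5,20,-10)
closes: descent 2, river 2
min |a| on river = 5

5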